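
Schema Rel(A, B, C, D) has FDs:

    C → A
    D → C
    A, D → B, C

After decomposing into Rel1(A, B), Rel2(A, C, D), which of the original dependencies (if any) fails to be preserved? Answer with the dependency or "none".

Check A, D → B, C: no single fragment contains all of {A, B, C, D}, and the restricted closure of {A, D} across the fragments never reaches {B, C}.
C → A is preserved.
D → C is preserved.

A, D → B, C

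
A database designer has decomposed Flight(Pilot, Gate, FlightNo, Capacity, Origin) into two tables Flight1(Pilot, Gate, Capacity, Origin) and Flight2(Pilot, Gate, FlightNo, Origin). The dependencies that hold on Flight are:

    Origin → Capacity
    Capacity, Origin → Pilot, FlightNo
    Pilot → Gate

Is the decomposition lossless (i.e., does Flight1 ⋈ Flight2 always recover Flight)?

Common attributes: Flight1 ∩ Flight2 = {Pilot, Gate, Origin}.
Closure of {Pilot, Gate, Origin}: Origin → Capacity applies, adding Capacity; Capacity, Origin → Pilot, FlightNo applies, adding FlightNo. So (Pilot, Gate, Origin)⁺ = {Pilot, Gate, FlightNo, Capacity, Origin}.
This closure contains every attribute of Flight1, so Flight1 ∩ Flight2 → Flight1. The join is lossless.

Yes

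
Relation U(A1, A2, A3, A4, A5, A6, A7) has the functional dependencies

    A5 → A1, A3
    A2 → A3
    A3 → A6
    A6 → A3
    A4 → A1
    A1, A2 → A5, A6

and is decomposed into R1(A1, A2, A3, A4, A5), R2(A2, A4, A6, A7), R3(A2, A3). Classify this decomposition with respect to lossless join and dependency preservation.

Lossless test (chase): Rows 1 and 2 agree on A2; apply A2→A3 and equate their A3 entries. Rows 1 and 2 agree on A3; apply A3→A6 and equate their A6 entries. Rows 1 and 3 agree on A3; apply A3→A6 and equate their A6 entries. Rows 1 and 2 agree on A4; apply A4→A1 and equate their A1 entries. Rows 1 and 2 agree on A1, A2; apply A1, A2→A5, A6 and equate their A5, A6 entries. Row 2 is now all distinguished symbols — the join is lossless.
Dependency preservation: the restricted closure of {A3} across the fragments never reaches {A6}, so A3 → A6 cannot be enforced without a join — not preserved.

lossless but not dependency-preserving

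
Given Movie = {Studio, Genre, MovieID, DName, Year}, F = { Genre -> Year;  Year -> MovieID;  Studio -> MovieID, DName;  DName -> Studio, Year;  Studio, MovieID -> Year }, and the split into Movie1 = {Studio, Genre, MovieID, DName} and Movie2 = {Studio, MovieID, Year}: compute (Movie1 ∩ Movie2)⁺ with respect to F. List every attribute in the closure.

Studio, MovieID, DName, Year

Movie1 ∩ Movie2 = {Studio, MovieID}.
Studio → MovieID, DName applies, adding DName
DName → Studio, Year applies, adding Year
Closure: {Studio, MovieID, DName, Year}.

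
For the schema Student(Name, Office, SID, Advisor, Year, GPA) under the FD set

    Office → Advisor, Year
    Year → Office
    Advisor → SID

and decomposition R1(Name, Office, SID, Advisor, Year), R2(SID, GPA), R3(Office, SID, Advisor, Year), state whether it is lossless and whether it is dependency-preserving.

lossy but dependency-preserving

Lossless test (chase): applying each FD to every pair of rows produces no changes in the tableau, so no row becomes fully distinguished — the join is lossy.
Dependency preservation: every FD's attributes lie within a single fragment, so each can be enforced locally — preserved.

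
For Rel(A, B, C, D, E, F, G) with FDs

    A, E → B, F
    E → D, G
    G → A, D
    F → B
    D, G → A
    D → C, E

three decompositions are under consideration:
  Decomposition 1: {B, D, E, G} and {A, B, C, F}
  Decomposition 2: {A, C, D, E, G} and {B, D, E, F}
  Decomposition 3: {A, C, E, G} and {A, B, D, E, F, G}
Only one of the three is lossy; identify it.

Decomposition 1: common = {B}, closure = {B} → lossy.
Decomposition 2: common = {D, E}, closure = {A, B, C, D, E, F, G} → lossless.
Decomposition 3: common = {A, E, G}, closure = {A, B, C, D, E, F, G} → lossless.

Decomposition 1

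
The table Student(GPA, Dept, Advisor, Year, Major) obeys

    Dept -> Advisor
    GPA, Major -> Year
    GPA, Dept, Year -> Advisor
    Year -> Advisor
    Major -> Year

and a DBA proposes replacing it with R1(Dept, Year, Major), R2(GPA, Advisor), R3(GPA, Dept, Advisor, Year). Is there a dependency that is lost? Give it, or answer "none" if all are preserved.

Dept → Advisor lies within R3.
GPA, Major → Year: restricted closure across fragments reaches Year.
GPA, Dept, Year → Advisor lies within R3.
Year → Advisor lies within R3.
Major → Year lies within R1.
Every dependency is enforceable on the fragments, so the decomposition is dependency-preserving.

none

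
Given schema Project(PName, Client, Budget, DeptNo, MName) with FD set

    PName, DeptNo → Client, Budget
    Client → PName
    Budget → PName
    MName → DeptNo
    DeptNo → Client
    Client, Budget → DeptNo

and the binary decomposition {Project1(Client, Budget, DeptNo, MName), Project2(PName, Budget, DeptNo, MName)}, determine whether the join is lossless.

Yes

Common attributes: Project1 ∩ Project2 = {Budget, DeptNo, MName}.
Closure of {Budget, DeptNo, MName}: Budget → PName applies, adding PName; DeptNo → Client applies, adding Client. So (Budget, DeptNo, MName)⁺ = {PName, Client, Budget, DeptNo, MName}.
This closure contains every attribute of Project1, so Project1 ∩ Project2 → Project1. The join is lossless.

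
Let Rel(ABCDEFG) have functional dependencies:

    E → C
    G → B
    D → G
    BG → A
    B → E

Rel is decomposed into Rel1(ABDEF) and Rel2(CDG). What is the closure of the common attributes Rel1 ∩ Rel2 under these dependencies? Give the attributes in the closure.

ABCDEG

Rel1 ∩ Rel2 = {D}.
D → G applies, adding G
G → B applies, adding B
BG → A applies, adding A
B → E applies, adding E
E → C applies, adding C
Closure: {ABCDEG}.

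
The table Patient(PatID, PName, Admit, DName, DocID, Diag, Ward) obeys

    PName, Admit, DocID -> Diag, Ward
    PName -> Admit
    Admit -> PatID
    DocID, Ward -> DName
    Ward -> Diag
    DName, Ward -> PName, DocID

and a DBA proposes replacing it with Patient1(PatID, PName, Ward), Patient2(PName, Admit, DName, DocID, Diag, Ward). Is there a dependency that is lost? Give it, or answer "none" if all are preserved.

Check Admit → PatID: no single fragment contains all of {PatID, Admit}, and the restricted closure of {Admit} across the fragments never reaches {PatID}.
PName, Admit, DocID → Diag, Ward is preserved.
PName → Admit is preserved.
DocID, Ward → DName is preserved.
Ward → Diag is preserved.
DName, Ward → PName, DocID is preserved.

Admit -> PatID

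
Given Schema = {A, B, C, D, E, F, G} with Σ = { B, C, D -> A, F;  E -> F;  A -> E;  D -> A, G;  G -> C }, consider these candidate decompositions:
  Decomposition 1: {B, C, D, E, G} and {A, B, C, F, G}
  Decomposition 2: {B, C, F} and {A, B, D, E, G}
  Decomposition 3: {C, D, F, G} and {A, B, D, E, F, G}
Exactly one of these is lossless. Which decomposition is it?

Decomposition 1: common = {B, C, G}, closure = {B, C, G} → lossy.
Decomposition 2: common = {B}, closure = {B} → lossy.
Decomposition 3: common = {D, F, G}, closure = {A, C, D, E, F, G} → lossless.

Decomposition 3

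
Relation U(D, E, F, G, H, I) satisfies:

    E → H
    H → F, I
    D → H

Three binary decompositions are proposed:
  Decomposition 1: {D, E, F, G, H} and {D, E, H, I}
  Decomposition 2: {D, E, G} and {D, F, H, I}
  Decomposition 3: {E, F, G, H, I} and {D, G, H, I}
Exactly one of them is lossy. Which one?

Decomposition 1: common = {D, E, H}, closure = {D, E, F, H, I} → lossless.
Decomposition 2: common = {D}, closure = {D, F, H, I} → lossless.
Decomposition 3: common = {G, H, I}, closure = {F, G, H, I} → lossy.

Decomposition 3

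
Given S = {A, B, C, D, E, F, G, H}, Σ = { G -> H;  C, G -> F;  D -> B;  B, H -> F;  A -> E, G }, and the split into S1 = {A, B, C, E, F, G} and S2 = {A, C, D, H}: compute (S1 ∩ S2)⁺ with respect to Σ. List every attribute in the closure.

A, C, E, F, G, H

S1 ∩ S2 = {A, C}.
A → E, G applies, adding E, G
G → H applies, adding H
C, G → F applies, adding F
Closure: {A, C, E, F, G, H}.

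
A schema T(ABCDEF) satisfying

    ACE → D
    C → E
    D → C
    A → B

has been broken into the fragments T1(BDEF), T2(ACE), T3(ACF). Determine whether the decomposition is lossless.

No

Chase test. Columns are ABCDEF; row i has aⱼ where attribute j ∈ Ti, else bᵢⱼ.
Initial tableau (one row per fragment):
  row 1: b11 a2 b13 a4 a5 a6
  row 2: a1 b22 a3 b24 a5 b26
  row 3: a1 b32 a3 b34 b35 a6
Rows 2 and 3 agree on C; apply C→E and equate their E entries.
Rows 2 and 3 agree on A; apply A→B and equate their B entries.
Rows 2 and 3 agree on ACE; apply ACE→D and equate their D entries.
No row becomes fully distinguished — the join is lossy.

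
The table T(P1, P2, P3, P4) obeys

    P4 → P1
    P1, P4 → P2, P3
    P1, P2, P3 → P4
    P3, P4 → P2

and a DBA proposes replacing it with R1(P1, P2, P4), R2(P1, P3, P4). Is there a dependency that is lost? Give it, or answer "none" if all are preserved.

P1, P2, P3 → P4

Check P1, P2, P3 → P4: no single fragment contains all of {P1, P2, P3, P4}, and the restricted closure of {P1, P2, P3} across the fragments never reaches {P4}.
P4 → P1 is preserved.
P1, P4 → P2, P3 is preserved.
P3, P4 → P2 is preserved.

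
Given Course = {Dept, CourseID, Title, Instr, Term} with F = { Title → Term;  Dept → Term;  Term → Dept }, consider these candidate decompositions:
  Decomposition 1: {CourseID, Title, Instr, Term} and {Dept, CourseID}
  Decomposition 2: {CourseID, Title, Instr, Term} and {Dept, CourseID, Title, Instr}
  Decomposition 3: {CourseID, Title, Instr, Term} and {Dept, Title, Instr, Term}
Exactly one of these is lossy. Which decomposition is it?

Decomposition 1: common = {CourseID}, closure = {CourseID} → lossy.
Decomposition 2: common = {CourseID, Title, Instr}, closure = {Dept, CourseID, Title, Instr, Term} → lossless.
Decomposition 3: common = {Title, Instr, Term}, closure = {Dept, Title, Instr, Term} → lossless.

Decomposition 1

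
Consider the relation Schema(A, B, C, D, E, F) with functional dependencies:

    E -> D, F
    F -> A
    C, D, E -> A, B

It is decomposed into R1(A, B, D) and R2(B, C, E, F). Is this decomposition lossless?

No

Common attributes: R1 ∩ R2 = {B}.
No dependency enlarges {B}, so (B)⁺ = {B}.
The closure contains neither all of R1 = {A, B, D} nor all of R2 = {B, C, E, F}, so the common attributes are not a superkey of either fragment. The join is lossy.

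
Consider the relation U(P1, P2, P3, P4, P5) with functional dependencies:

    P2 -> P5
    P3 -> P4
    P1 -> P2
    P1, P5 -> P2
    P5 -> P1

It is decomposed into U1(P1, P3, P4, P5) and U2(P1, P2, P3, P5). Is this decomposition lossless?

Common attributes: U1 ∩ U2 = {P1, P3, P5}.
Closure of {P1, P3, P5}: P3 → P4 applies, adding P4; P1 → P2 applies, adding P2. So (P1, P3, P5)⁺ = {P1, P2, P3, P4, P5}.
This closure contains every attribute of U1, so U1 ∩ U2 → U1. The join is lossless.

Yes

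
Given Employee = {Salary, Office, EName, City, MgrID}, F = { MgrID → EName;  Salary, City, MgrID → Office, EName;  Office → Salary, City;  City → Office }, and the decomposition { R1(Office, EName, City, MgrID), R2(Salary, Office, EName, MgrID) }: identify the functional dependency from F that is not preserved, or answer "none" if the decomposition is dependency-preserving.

MgrID → EName lies within R1.
Salary, City, MgrID → Office, EName: restricted closure across fragments reaches Office, EName.
Office → Salary, City: restricted closure across fragments reaches Salary, City.
City → Office lies within R1.
Every dependency is enforceable on the fragments, so the decomposition is dependency-preserving.

none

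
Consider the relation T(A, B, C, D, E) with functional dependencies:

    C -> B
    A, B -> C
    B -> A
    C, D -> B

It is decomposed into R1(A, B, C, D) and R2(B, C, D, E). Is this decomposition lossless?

Yes

Common attributes: R1 ∩ R2 = {B, C, D}.
Closure of {B, C, D}: B → A applies, adding A. So (B, C, D)⁺ = {A, B, C, D}.
This closure contains every attribute of R1, so R1 ∩ R2 → R1. The join is lossless.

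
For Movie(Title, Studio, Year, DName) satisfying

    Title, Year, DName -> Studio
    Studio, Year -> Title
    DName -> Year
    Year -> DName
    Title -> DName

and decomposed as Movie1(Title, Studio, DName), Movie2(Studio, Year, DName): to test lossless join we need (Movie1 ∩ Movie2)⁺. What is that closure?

Title, Studio, Year, DName

Movie1 ∩ Movie2 = {Studio, DName}.
DName → Year applies, adding Year
Studio, Year → Title applies, adding Title
Closure: {Title, Studio, Year, DName}.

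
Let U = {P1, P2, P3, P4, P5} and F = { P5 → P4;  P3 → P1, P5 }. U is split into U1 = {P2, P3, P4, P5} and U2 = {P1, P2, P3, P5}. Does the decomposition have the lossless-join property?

Common attributes: U1 ∩ U2 = {P2, P3, P5}.
Closure of {P2, P3, P5}: P5 → P4 applies, adding P4; P3 → P1, P5 applies, adding P1. So (P2, P3, P5)⁺ = {P1, P2, P3, P4, P5}.
This closure contains every attribute of U1, so U1 ∩ U2 → U1. The join is lossless.

Yes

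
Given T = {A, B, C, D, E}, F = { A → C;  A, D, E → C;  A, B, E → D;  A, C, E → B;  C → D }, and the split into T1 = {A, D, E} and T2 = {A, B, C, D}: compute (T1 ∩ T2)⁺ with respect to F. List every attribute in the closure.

T1 ∩ T2 = {A, D}.
A → C applies, adding C
Closure: {A, C, D}.

A, C, D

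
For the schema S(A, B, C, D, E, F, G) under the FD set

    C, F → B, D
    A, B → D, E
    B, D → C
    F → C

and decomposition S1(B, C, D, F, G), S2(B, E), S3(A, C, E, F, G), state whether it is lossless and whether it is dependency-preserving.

lossless but not dependency-preserving

Lossless test (chase): Rows 1 and 3 agree on C, F; apply C, F→B, D and equate their B, D entries. Row 3 is now all distinguished symbols — the join is lossless.
Dependency preservation: the restricted closure of {A, B} across the fragments never reaches {D, E}, so A, B → D, E cannot be enforced without a join — not preserved.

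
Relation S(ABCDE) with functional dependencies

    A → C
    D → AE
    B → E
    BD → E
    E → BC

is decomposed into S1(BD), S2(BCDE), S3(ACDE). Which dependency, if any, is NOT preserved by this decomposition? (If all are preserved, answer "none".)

A → C lies within S3.
D → AE lies within S3.
B → E lies within S2.
BD → E lies within S2.
E → BC lies within S2.
Every dependency is enforceable on the fragments, so the decomposition is dependency-preserving.

none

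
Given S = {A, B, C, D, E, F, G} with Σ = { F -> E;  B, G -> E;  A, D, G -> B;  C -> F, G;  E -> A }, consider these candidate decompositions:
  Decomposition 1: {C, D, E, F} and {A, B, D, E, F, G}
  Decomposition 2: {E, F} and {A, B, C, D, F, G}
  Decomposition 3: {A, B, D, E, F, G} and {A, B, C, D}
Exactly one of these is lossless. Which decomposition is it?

Decomposition 1: common = {D, E, F}, closure = {A, D, E, F} → lossy.
Decomposition 2: common = {F}, closure = {A, E, F} → lossless.
Decomposition 3: common = {A, B, D}, closure = {A, B, D} → lossy.

Decomposition 2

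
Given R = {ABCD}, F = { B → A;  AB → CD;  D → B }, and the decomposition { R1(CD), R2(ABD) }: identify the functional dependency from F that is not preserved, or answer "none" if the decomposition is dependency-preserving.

B → A lies within R2.
AB → CD: restricted closure across fragments reaches CD.
D → B lies within R2.
Every dependency is enforceable on the fragments, so the decomposition is dependency-preserving.

none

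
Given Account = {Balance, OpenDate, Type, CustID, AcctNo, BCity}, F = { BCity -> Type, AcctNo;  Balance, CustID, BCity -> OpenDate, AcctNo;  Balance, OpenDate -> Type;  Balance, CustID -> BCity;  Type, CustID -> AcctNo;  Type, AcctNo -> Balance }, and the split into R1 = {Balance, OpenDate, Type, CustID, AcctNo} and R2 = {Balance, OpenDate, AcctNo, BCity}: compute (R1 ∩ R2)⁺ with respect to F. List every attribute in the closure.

R1 ∩ R2 = {Balance, OpenDate, AcctNo}.
Balance, OpenDate → Type applies, adding Type
Closure: {Balance, OpenDate, Type, AcctNo}.

Balance, OpenDate, Type, AcctNo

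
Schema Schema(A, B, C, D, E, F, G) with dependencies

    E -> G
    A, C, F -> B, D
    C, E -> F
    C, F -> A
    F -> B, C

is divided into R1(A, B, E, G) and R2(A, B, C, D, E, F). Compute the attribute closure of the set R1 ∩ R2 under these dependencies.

R1 ∩ R2 = {A, B, E}.
E → G applies, adding G
Closure: {A, B, E, G}.

A, B, E, G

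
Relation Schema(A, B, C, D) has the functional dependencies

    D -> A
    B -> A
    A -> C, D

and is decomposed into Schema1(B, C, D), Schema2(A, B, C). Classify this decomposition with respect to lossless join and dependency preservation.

lossless but not dependency-preserving

Lossless test: (B, C)⁺ = {A, B, C, D}, which contains all of one fragment — lossless.
Dependency preservation: the restricted closure of {D} across the fragments never reaches {A}, so D → A cannot be enforced without a join — not preserved.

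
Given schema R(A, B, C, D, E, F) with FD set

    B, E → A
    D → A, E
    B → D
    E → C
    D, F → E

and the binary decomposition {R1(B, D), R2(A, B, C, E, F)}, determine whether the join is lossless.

Common attributes: R1 ∩ R2 = {B}.
Closure of {B}: B → D applies, adding D; D → A, E applies, adding A, E; E → C applies, adding C. So (B)⁺ = {A, B, C, D, E}.
This closure contains every attribute of R1, so R1 ∩ R2 → R1. The join is lossless.

Yes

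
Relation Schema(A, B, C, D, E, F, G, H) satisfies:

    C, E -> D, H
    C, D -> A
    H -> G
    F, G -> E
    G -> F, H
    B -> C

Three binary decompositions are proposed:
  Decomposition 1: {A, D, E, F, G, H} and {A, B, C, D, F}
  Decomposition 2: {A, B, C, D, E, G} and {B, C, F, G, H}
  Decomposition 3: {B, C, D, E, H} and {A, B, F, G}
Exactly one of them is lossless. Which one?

Decomposition 2

Decomposition 1: common = {A, D, F}, closure = {A, D, F} → lossy.
Decomposition 2: common = {B, C, G}, closure = {A, B, C, D, E, F, G, H} → lossless.
Decomposition 3: common = {B}, closure = {B, C} → lossy.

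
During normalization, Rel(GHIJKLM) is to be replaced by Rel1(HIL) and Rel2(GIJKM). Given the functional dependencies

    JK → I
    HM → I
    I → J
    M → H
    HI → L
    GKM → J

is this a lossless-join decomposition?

No

Common attributes: Rel1 ∩ Rel2 = {I}.
Closure of {I}: I → J applies, adding J. So (I)⁺ = {IJ}.
The closure contains neither all of Rel1 = {HIL} nor all of Rel2 = {GIJKM}, so the common attributes are not a superkey of either fragment. The join is lossy.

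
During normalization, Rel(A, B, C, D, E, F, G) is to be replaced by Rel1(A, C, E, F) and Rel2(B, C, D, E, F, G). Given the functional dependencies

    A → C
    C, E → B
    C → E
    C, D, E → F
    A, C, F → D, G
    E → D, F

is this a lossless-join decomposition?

No

Common attributes: Rel1 ∩ Rel2 = {C, E, F}.
Closure of {C, E, F}: C, E → B applies, adding B; E → D, F applies, adding D. So (C, E, F)⁺ = {B, C, D, E, F}.
The closure contains neither all of Rel1 = {A, C, E, F} nor all of Rel2 = {B, C, D, E, F, G}, so the common attributes are not a superkey of either fragment. The join is lossy.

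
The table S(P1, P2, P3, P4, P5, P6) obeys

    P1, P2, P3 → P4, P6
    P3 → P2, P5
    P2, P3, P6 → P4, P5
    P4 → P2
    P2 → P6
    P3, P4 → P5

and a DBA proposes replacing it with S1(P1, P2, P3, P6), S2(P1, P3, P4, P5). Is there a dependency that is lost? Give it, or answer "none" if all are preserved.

Check P4 → P2: no single fragment contains all of {P2, P4}, and the restricted closure of {P4} across the fragments never reaches {P2}.
P1, P2, P3 → P4, P6 is preserved.
P3 → P2, P5 is preserved.
P2, P3, P6 → P4, P5 is preserved.
P2 → P6 is preserved.
P3, P4 → P5 is preserved.

P4 → P2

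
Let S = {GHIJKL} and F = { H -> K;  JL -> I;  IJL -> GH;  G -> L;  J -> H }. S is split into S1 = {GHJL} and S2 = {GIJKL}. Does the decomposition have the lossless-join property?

Common attributes: S1 ∩ S2 = {GJL}.
Closure of {GJL}: JL → I applies, adding I; IJL → GH applies, adding H; H → K applies, adding K. So (GJL)⁺ = {GHIJKL}.
This closure contains every attribute of S1, so S1 ∩ S2 → S1. The join is lossless.

Yes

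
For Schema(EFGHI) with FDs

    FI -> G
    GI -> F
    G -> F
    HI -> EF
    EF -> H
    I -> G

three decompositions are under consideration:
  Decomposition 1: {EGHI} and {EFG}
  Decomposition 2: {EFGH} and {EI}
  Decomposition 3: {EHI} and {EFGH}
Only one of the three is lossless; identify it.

Decomposition 1

Decomposition 1: common = {EG}, closure = {EFGH} → lossless.
Decomposition 2: common = {E}, closure = {E} → lossy.
Decomposition 3: common = {EH}, closure = {EH} → lossy.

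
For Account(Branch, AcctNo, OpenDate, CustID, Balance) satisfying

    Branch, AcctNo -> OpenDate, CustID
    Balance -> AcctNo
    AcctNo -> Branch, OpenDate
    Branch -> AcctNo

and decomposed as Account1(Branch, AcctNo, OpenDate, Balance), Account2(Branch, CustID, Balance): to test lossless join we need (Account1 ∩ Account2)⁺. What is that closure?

Account1 ∩ Account2 = {Branch, Balance}.
Balance → AcctNo applies, adding AcctNo
AcctNo → Branch, OpenDate applies, adding OpenDate
Branch, AcctNo → OpenDate, CustID applies, adding CustID
Closure: {Branch, AcctNo, OpenDate, CustID, Balance}.

Branch, AcctNo, OpenDate, CustID, Balance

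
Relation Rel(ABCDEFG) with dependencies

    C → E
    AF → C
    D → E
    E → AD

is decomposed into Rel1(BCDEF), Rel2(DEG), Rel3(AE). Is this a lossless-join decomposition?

Chase test. Columns are ABCDEFG; row i has aⱼ where attribute j ∈ Reli, else bᵢⱼ.
Initial tableau (one row per fragment):
  row 1: b11 a2 a3 a4 a5 a6 b17
  row 2: b21 b22 b23 a4 a5 b26 a7
  row 3: a1 b32 b33 b34 a5 b36 b37
Rows 1 and 2 agree on E; apply E→AD and equate their AD entries.
Rows 1 and 3 agree on E; apply E→AD and equate their AD entries.
No row becomes fully distinguished — the join is lossy.

No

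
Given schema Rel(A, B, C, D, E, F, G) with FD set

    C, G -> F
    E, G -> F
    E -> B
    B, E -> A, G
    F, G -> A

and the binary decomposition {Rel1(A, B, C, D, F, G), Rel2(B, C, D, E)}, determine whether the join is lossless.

Common attributes: Rel1 ∩ Rel2 = {B, C, D}.
No dependency enlarges {B, C, D}, so (B, C, D)⁺ = {B, C, D}.
The closure contains neither all of Rel1 = {A, B, C, D, F, G} nor all of Rel2 = {B, C, D, E}, so the common attributes are not a superkey of either fragment. The join is lossy.

No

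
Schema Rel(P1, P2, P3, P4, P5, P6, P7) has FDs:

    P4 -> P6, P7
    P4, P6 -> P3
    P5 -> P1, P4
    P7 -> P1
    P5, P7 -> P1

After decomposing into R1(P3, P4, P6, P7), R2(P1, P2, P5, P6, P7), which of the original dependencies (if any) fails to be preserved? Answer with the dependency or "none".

Check P5 → P1, P4: no single fragment contains all of {P1, P4, P5}, and the restricted closure of {P5} across the fragments never reaches {P1, P4}.
P4 → P6, P7 is preserved.
P4, P6 → P3 is preserved.
P7 → P1 is preserved.
P5, P7 → P1 is preserved.

P5 -> P1, P4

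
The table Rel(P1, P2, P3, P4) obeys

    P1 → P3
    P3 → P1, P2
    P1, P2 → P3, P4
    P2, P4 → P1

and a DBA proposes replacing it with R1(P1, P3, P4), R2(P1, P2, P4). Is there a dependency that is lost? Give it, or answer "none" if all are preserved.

none

P1 → P3 lies within R1.
P3 → P1, P2: restricted closure across fragments reaches P1, P2.
P1, P2 → P3, P4: restricted closure across fragments reaches P3, P4.
P2, P4 → P1 lies within R2.
Every dependency is enforceable on the fragments, so the decomposition is dependency-preserving.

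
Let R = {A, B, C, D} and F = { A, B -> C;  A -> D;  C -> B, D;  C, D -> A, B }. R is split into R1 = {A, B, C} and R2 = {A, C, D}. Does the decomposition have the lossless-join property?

Yes

Common attributes: R1 ∩ R2 = {A, C}.
Closure of {A, C}: A → D applies, adding D; C → B, D applies, adding B. So (A, C)⁺ = {A, B, C, D}.
This closure contains every attribute of R1, so R1 ∩ R2 → R1. The join is lossless.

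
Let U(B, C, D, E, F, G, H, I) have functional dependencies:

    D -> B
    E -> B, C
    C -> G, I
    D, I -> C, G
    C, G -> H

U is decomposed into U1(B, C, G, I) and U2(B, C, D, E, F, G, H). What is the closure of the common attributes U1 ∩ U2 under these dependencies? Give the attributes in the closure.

B, C, G, H, I

U1 ∩ U2 = {B, C, G}.
C → G, I applies, adding I
C, G → H applies, adding H
Closure: {B, C, G, H, I}.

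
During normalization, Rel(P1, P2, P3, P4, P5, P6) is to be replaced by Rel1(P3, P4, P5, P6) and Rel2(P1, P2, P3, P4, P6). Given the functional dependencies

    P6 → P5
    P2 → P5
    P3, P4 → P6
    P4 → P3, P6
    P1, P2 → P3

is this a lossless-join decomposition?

Common attributes: Rel1 ∩ Rel2 = {P3, P4, P6}.
Closure of {P3, P4, P6}: P6 → P5 applies, adding P5. So (P3, P4, P6)⁺ = {P3, P4, P5, P6}.
This closure contains every attribute of Rel1, so Rel1 ∩ Rel2 → Rel1. The join is lossless.

Yes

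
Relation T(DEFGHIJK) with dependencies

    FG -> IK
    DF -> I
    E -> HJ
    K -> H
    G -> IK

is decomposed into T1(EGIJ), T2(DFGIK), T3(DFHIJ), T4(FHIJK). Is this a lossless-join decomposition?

No

Chase test. Columns are DEFGHIJK; row i has aⱼ where attribute j ∈ Ti, else bᵢⱼ.
Initial tableau (one row per fragment):
  row 1: b11 a2 b13 a4 b15 a6 a7 b18
  row 2: a1 b22 a3 a4 b25 a6 b27 a8
  row 3: a1 b32 a3 b34 a5 a6 a7 b38
  row 4: b41 b42 a3 b44 a5 a6 a7 a8
Rows 2 and 4 agree on K; apply K→H and equate their H entries.
Rows 1 and 2 agree on G; apply G→IK and equate their IK entries.
Rows 1 and 2 agree on K; apply K→H and equate their H entries.
No row becomes fully distinguished — the join is lossy.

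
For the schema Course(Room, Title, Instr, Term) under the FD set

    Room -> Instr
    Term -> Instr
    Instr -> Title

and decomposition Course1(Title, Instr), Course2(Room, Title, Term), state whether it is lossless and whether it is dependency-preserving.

Lossless test: (Title)⁺ = {Title}, which is a superkey of neither fragment — lossy.
Dependency preservation: the restricted closure of {Room} across the fragments never reaches {Instr}, so Room → Instr cannot be enforced without a join — not preserved.

lossy and not dependency-preserving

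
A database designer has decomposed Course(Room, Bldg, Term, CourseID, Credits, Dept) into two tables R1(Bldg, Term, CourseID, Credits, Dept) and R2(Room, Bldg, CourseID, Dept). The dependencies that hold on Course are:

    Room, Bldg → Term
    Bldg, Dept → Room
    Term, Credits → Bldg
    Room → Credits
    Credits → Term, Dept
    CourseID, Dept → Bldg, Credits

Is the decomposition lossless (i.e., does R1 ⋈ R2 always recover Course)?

Common attributes: R1 ∩ R2 = {Bldg, CourseID, Dept}.
Closure of {Bldg, CourseID, Dept}: Bldg, Dept → Room applies, adding Room; Room → Credits applies, adding Credits; Credits → Term, Dept applies, adding Term. So (Bldg, CourseID, Dept)⁺ = {Room, Bldg, Term, CourseID, Credits, Dept}.
This closure contains every attribute of R1, so R1 ∩ R2 → R1. The join is lossless.

Yes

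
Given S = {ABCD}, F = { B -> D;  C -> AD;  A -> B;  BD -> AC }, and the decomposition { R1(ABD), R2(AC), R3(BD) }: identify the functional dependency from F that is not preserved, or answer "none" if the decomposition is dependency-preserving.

B → D lies within R1.
C → AD: restricted closure across fragments reaches AD.
A → B lies within R1.
BD → AC: restricted closure across fragments reaches AC.
Every dependency is enforceable on the fragments, so the decomposition is dependency-preserving.

none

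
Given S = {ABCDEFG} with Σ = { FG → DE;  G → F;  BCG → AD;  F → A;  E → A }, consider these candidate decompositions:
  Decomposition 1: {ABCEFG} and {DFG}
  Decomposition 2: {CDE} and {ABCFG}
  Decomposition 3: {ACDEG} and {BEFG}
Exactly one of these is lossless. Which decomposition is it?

Decomposition 1: common = {FG}, closure = {ADEFG} → lossless.
Decomposition 2: common = {C}, closure = {C} → lossy.
Decomposition 3: common = {EG}, closure = {ADEFG} → lossy.

Decomposition 1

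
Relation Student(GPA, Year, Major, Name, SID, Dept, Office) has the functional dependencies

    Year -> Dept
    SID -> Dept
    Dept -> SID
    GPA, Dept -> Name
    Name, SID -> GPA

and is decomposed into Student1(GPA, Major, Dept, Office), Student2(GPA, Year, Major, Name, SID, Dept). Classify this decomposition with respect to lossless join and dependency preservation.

Lossless test: (GPA, Major, Dept)⁺ = {GPA, Major, Name, SID, Dept}, which is a superkey of neither fragment — lossy.
Dependency preservation: every FD's attributes lie within a single fragment, so each can be enforced locally — preserved.

lossy but dependency-preserving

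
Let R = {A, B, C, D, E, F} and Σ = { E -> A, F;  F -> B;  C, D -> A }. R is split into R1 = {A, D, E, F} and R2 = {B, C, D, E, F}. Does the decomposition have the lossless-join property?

Yes

Common attributes: R1 ∩ R2 = {D, E, F}.
Closure of {D, E, F}: E → A, F applies, adding A; F → B applies, adding B. So (D, E, F)⁺ = {A, B, D, E, F}.
This closure contains every attribute of R1, so R1 ∩ R2 → R1. The join is lossless.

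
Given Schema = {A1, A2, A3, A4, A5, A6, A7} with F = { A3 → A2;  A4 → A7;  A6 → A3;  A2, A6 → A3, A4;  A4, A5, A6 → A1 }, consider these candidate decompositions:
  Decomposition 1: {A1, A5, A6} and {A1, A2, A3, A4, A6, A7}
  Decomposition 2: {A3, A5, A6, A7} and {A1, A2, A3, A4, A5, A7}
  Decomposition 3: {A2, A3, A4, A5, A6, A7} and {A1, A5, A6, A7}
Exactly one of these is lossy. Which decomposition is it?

Decomposition 1: common = {A1, A6}, closure = {A1, A2, A3, A4, A6, A7} → lossless.
Decomposition 2: common = {A3, A5, A7}, closure = {A2, A3, A5, A7} → lossy.
Decomposition 3: common = {A5, A6, A7}, closure = {A1, A2, A3, A4, A5, A6, A7} → lossless.

Decomposition 2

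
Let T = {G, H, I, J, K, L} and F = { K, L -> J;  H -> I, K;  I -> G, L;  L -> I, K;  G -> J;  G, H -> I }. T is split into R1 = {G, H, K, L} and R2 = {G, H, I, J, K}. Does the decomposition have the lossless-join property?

Common attributes: R1 ∩ R2 = {G, H, K}.
Closure of {G, H, K}: H → I, K applies, adding I; I → G, L applies, adding L; G → J applies, adding J. So (G, H, K)⁺ = {G, H, I, J, K, L}.
This closure contains every attribute of R1, so R1 ∩ R2 → R1. The join is lossless.

Yes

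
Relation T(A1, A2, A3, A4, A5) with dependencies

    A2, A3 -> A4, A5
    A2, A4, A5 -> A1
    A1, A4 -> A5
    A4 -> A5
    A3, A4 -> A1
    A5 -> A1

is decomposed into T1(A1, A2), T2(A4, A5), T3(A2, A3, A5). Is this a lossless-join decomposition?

Chase test. Columns are A1, A2, A3, A4, A5; row i has aⱼ where attribute j ∈ Ti, else bᵢⱼ.
Initial tableau (one row per fragment):
  row 1: a1 a2 b13 b14 b15
  row 2: b21 b22 b23 a4 a5
  row 3: b31 a2 a3 b34 a5
Rows 2 and 3 agree on A5; apply A5→A1 and equate their A1 entries.
No row becomes fully distinguished — the join is lossy.

No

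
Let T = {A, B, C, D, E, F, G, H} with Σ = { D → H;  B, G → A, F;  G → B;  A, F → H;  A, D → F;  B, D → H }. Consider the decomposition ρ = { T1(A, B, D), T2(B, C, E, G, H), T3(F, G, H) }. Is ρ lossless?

Chase test. Columns are A, B, C, D, E, F, G, H; row i has aⱼ where attribute j ∈ Ti, else bᵢⱼ.
Initial tableau (one row per fragment):
  row 1: a1 a2 b13 a4 b15 b16 b17 b18
  row 2: b21 a2 a3 b24 a5 b26 a7 a8
  row 3: b31 b32 b33 b34 b35 a6 a7 a8
Rows 2 and 3 agree on G; apply G→B and equate their B entries.
Rows 2 and 3 agree on B, G; apply B, G→A, F and equate their A, F entries.
No row becomes fully distinguished — the join is lossy.

No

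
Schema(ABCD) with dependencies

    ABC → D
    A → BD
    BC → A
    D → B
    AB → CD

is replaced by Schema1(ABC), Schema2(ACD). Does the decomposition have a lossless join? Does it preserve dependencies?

Lossless test: (AC)⁺ = {ABCD}, which contains all of one fragment — lossless.
Dependency preservation: the restricted closure of {D} across the fragments never reaches {B}, so D → B cannot be enforced without a join — not preserved.

lossless but not dependency-preserving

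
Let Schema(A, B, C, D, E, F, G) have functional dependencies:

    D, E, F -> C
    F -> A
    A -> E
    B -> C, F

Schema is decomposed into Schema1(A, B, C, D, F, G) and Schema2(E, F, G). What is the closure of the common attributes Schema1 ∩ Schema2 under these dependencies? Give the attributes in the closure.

A, E, F, G

Schema1 ∩ Schema2 = {F, G}.
F → A applies, adding A
A → E applies, adding E
Closure: {A, E, F, G}.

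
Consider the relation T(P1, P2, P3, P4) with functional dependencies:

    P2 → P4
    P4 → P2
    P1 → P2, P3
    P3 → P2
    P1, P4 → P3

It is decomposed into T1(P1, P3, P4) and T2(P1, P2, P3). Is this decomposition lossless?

Yes

Common attributes: T1 ∩ T2 = {P1, P3}.
Closure of {P1, P3}: P1 → P2, P3 applies, adding P2; P2 → P4 applies, adding P4. So (P1, P3)⁺ = {P1, P2, P3, P4}.
This closure contains every attribute of T1, so T1 ∩ T2 → T1. The join is lossless.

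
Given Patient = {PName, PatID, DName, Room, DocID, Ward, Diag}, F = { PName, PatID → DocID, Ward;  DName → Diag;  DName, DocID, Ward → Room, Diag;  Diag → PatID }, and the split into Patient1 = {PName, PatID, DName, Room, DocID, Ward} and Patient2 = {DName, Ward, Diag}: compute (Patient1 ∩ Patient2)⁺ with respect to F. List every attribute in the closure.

PatID, DName, Ward, Diag

Patient1 ∩ Patient2 = {DName, Ward}.
DName → Diag applies, adding Diag
Diag → PatID applies, adding PatID
Closure: {PatID, DName, Ward, Diag}.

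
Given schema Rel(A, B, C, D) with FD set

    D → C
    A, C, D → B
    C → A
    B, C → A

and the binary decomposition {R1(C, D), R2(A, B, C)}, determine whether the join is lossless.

No

Common attributes: R1 ∩ R2 = {C}.
Closure of {C}: C → A applies, adding A. So (C)⁺ = {A, C}.
The closure contains neither all of R1 = {C, D} nor all of R2 = {A, B, C}, so the common attributes are not a superkey of either fragment. The join is lossy.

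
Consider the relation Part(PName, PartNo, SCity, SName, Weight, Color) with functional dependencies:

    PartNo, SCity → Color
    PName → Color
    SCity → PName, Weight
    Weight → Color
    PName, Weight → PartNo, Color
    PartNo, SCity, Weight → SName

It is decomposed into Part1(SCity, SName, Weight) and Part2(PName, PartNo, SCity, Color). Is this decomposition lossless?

Yes

Common attributes: Part1 ∩ Part2 = {SCity}.
Closure of {SCity}: SCity → PName, Weight applies, adding PName, Weight; Weight → Color applies, adding Color; PName, Weight → PartNo, Color applies, adding PartNo; PartNo, SCity, Weight → SName applies, adding SName. So (SCity)⁺ = {PName, PartNo, SCity, SName, Weight, Color}.
This closure contains every attribute of Part1, so Part1 ∩ Part2 → Part1. The join is lossless.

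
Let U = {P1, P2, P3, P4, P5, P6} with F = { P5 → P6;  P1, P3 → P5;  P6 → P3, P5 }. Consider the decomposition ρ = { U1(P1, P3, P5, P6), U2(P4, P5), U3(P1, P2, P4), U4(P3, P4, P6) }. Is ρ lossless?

No

Chase test. Columns are P1, P2, P3, P4, P5, P6; row i has aⱼ where attribute j ∈ Ui, else bᵢⱼ.
Initial tableau (one row per fragment):
  row 1: a1 b12 a3 b14 a5 a6
  row 2: b21 b22 b23 a4 a5 b26
  row 3: a1 a2 b33 a4 b35 b36
  row 4: b41 b42 a3 a4 b45 a6
Rows 1 and 2 agree on P5; apply P5→P6 and equate their P6 entries.
Rows 1 and 2 agree on P6; apply P6→P3, P5 and equate their P3, P5 entries.
Rows 1 and 4 agree on P6; apply P6→P3, P5 and equate their P3, P5 entries.
No row becomes fully distinguished — the join is lossy.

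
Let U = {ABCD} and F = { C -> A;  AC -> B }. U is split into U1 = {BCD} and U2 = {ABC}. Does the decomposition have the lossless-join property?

Yes

Common attributes: U1 ∩ U2 = {BC}.
Closure of {BC}: C → A applies, adding A. So (BC)⁺ = {ABC}.
This closure contains every attribute of U2, so U1 ∩ U2 → U2. The join is lossless.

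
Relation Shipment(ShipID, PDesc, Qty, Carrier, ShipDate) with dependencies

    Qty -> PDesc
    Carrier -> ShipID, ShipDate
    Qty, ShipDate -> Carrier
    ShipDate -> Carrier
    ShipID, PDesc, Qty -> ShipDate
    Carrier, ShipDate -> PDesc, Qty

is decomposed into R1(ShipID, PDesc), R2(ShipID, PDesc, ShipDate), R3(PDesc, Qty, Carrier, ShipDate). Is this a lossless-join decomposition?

Chase test. Columns are ShipID, PDesc, Qty, Carrier, ShipDate; row i has aⱼ where attribute j ∈ Ri, else bᵢⱼ.
Initial tableau (one row per fragment):
  row 1: a1 a2 b13 b14 b15
  row 2: a1 a2 b23 b24 a5
  row 3: b31 a2 a3 a4 a5
Rows 2 and 3 agree on ShipDate; apply ShipDate→Carrier and equate their Carrier entries.
Rows 2 and 3 agree on Carrier, ShipDate; apply Carrier, ShipDate→PDesc, Qty and equate their PDesc, Qty entries.
Rows 2 and 3 agree on Carrier; apply Carrier→ShipID, ShipDate and equate their ShipID, ShipDate entries.
Row 2 is now all distinguished symbols — the join is lossless.

Yes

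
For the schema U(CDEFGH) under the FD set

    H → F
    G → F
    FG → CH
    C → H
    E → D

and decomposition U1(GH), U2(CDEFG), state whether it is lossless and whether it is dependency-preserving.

Lossless test: (G)⁺ = {CFGH}, which contains all of one fragment — lossless.
Dependency preservation: the restricted closure of {H} across the fragments never reaches {F}, so H → F cannot be enforced without a join — not preserved.

lossless but not dependency-preserving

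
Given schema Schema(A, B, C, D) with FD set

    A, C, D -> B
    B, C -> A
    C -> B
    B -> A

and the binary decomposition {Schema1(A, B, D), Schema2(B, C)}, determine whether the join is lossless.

No

Common attributes: Schema1 ∩ Schema2 = {B}.
Closure of {B}: B → A applies, adding A. So (B)⁺ = {A, B}.
The closure contains neither all of Schema1 = {A, B, D} nor all of Schema2 = {B, C}, so the common attributes are not a superkey of either fragment. The join is lossy.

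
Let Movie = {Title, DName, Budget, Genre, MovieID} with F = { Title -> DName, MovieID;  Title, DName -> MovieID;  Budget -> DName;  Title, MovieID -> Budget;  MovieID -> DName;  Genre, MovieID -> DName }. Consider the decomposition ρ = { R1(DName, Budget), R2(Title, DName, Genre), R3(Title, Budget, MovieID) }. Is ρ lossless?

Yes

Chase test. Columns are Title, DName, Budget, Genre, MovieID; row i has aⱼ where attribute j ∈ Ri, else bᵢⱼ.
Initial tableau (one row per fragment):
  row 1: b11 a2 a3 b14 b15
  row 2: a1 a2 b23 a4 b25
  row 3: a1 b32 a3 b34 a5
Rows 2 and 3 agree on Title; apply Title→DName, MovieID and equate their DName, MovieID entries.
Rows 2 and 3 agree on Title, MovieID; apply Title, MovieID→Budget and equate their Budget entries.
Row 2 is now all distinguished symbols — the join is lossless.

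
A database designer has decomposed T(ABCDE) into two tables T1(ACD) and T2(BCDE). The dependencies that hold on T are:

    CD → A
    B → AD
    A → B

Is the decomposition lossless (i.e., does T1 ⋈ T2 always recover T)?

Common attributes: T1 ∩ T2 = {CD}.
Closure of {CD}: CD → A applies, adding A; A → B applies, adding B. So (CD)⁺ = {ABCD}.
This closure contains every attribute of T1, so T1 ∩ T2 → T1. The join is lossless.

Yes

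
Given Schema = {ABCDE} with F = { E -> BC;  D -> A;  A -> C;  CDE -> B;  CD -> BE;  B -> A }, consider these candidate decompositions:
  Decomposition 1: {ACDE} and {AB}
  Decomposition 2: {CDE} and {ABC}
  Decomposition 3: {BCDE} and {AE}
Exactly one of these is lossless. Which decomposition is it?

Decomposition 1: common = {A}, closure = {AC} → lossy.
Decomposition 2: common = {C}, closure = {C} → lossy.
Decomposition 3: common = {E}, closure = {ABCE} → lossless.

Decomposition 3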